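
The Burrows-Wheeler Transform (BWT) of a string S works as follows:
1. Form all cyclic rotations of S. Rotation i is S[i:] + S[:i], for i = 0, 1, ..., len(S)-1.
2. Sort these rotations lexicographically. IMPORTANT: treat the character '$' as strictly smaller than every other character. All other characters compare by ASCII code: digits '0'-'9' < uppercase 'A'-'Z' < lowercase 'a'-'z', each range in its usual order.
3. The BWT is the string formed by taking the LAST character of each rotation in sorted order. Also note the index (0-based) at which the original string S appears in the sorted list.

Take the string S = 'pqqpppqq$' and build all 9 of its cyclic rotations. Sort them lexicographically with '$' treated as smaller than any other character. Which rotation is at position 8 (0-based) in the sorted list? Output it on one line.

All 9 rotations (rotation i = S[i:]+S[:i]):
  rot[0] = pqqpppqq$
  rot[1] = qqpppqq$p
  rot[2] = qpppqq$pq
  rot[3] = pppqq$pqq
  rot[4] = ppqq$pqqp
  rot[5] = pqq$pqqpp
  rot[6] = qq$pqqppp
  rot[7] = q$pqqpppq
  rot[8] = $pqqpppqq
Sorted (with $ < everything):
  sorted[0] = $pqqpppqq
  sorted[1] = pppqq$pqq
  sorted[2] = ppqq$pqqp
  sorted[3] = pqq$pqqpp
  sorted[4] = pqqpppqq$
  sorted[5] = q$pqqpppq
  sorted[6] = qpppqq$pq
  sorted[7] = qq$pqqppp
  sorted[8] = qqpppqq$p
sorted[8] = qqpppqq$p

Answer: qqpppqq$p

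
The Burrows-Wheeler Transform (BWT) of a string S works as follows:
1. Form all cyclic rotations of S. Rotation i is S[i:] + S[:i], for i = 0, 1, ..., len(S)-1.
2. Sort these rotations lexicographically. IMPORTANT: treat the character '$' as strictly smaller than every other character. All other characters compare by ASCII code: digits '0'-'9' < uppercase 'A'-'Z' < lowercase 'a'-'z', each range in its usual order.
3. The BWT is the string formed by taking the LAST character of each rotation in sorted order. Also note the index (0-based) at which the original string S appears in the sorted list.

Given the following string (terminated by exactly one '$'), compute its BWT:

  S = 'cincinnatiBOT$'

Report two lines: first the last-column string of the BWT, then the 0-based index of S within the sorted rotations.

Answer: TiBOn$ntccniia
5

Derivation:
All 14 rotations (rotation i = S[i:]+S[:i]):
  rot[0] = cincinnatiBOT$
  rot[1] = incinnatiBOT$c
  rot[2] = ncinnatiBOT$ci
  rot[3] = cinnatiBOT$cin
  rot[4] = innatiBOT$cinc
  rot[5] = nnatiBOT$cinci
  rot[6] = natiBOT$cincin
  rot[7] = atiBOT$cincinn
  rot[8] = tiBOT$cincinna
  rot[9] = iBOT$cincinnat
  rot[10] = BOT$cincinnati
  rot[11] = OT$cincinnatiB
  rot[12] = T$cincinnatiBO
  rot[13] = $cincinnatiBOT
Sorted (with $ < everything):
  sorted[0] = $cincinnatiBOT  (last char: 'T')
  sorted[1] = BOT$cincinnati  (last char: 'i')
  sorted[2] = OT$cincinnatiB  (last char: 'B')
  sorted[3] = T$cincinnatiBO  (last char: 'O')
  sorted[4] = atiBOT$cincinn  (last char: 'n')
  sorted[5] = cincinnatiBOT$  (last char: '$')
  sorted[6] = cinnatiBOT$cin  (last char: 'n')
  sorted[7] = iBOT$cincinnat  (last char: 't')
  sorted[8] = incinnatiBOT$c  (last char: 'c')
  sorted[9] = innatiBOT$cinc  (last char: 'c')
  sorted[10] = natiBOT$cincin  (last char: 'n')
  sorted[11] = ncinnatiBOT$ci  (last char: 'i')
  sorted[12] = nnatiBOT$cinci  (last char: 'i')
  sorted[13] = tiBOT$cincinna  (last char: 'a')
Last column: TiBOn$ntccniia
Original string S is at sorted index 5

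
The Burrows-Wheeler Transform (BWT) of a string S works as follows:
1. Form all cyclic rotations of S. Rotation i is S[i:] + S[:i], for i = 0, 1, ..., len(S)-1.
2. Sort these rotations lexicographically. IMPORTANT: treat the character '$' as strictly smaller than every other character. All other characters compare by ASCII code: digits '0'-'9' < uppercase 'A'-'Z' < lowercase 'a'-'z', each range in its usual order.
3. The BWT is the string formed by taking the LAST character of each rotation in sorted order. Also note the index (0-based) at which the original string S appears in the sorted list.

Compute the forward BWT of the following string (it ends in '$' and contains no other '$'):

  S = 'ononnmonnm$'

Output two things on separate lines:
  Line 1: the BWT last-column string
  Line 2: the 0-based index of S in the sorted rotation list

All 11 rotations (rotation i = S[i:]+S[:i]):
  rot[0] = ononnmonnm$
  rot[1] = nonnmonnm$o
  rot[2] = onnmonnm$on
  rot[3] = nnmonnm$ono
  rot[4] = nmonnm$onon
  rot[5] = monnm$ononn
  rot[6] = onnm$ononnm
  rot[7] = nnm$ononnmo
  rot[8] = nm$ononnmon
  rot[9] = m$ononnmonn
  rot[10] = $ononnmonnm
Sorted (with $ < everything):
  sorted[0] = $ononnmonnm  (last char: 'm')
  sorted[1] = m$ononnmonn  (last char: 'n')
  sorted[2] = monnm$ononn  (last char: 'n')
  sorted[3] = nm$ononnmon  (last char: 'n')
  sorted[4] = nmonnm$onon  (last char: 'n')
  sorted[5] = nnm$ononnmo  (last char: 'o')
  sorted[6] = nnmonnm$ono  (last char: 'o')
  sorted[7] = nonnmonnm$o  (last char: 'o')
  sorted[8] = onnm$ononnm  (last char: 'm')
  sorted[9] = onnmonnm$on  (last char: 'n')
  sorted[10] = ononnmonnm$  (last char: '$')
Last column: mnnnnooomn$
Original string S is at sorted index 10

Answer: mnnnnooomn$
10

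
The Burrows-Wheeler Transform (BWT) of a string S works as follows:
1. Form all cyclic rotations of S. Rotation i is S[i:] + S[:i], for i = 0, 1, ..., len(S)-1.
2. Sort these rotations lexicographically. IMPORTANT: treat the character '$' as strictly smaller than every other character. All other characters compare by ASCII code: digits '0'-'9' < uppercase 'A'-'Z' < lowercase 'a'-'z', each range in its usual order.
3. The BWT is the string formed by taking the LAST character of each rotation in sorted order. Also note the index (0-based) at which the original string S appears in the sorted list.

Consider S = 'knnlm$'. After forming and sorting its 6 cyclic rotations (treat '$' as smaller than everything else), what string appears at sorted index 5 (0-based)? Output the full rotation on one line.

Answer: nnlm$k

Derivation:
All 6 rotations (rotation i = S[i:]+S[:i]):
  rot[0] = knnlm$
  rot[1] = nnlm$k
  rot[2] = nlm$kn
  rot[3] = lm$knn
  rot[4] = m$knnl
  rot[5] = $knnlm
Sorted (with $ < everything):
  sorted[0] = $knnlm
  sorted[1] = knnlm$
  sorted[2] = lm$knn
  sorted[3] = m$knnl
  sorted[4] = nlm$kn
  sorted[5] = nnlm$k
sorted[5] = nnlm$k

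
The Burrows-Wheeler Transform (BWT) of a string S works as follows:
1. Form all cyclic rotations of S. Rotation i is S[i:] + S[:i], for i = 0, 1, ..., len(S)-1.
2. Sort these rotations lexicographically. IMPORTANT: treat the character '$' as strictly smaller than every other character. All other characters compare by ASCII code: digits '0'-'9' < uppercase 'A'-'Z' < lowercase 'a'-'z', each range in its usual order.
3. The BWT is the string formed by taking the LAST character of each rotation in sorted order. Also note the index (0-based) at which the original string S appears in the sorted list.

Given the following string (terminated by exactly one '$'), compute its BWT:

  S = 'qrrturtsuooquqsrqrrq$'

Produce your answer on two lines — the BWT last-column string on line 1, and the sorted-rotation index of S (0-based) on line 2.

All 21 rotations (rotation i = S[i:]+S[:i]):
  rot[0] = qrrturtsuooquqsrqrrq$
  rot[1] = rrturtsuooquqsrqrrq$q
  rot[2] = rturtsuooquqsrqrrq$qr
  rot[3] = turtsuooquqsrqrrq$qrr
  rot[4] = urtsuooquqsrqrrq$qrrt
  rot[5] = rtsuooquqsrqrrq$qrrtu
  rot[6] = tsuooquqsrqrrq$qrrtur
  rot[7] = suooquqsrqrrq$qrrturt
  rot[8] = uooquqsrqrrq$qrrturts
  rot[9] = ooquqsrqrrq$qrrturtsu
  rot[10] = oquqsrqrrq$qrrturtsuo
  rot[11] = quqsrqrrq$qrrturtsuoo
  rot[12] = uqsrqrrq$qrrturtsuooq
  rot[13] = qsrqrrq$qrrturtsuooqu
  rot[14] = srqrrq$qrrturtsuooquq
  rot[15] = rqrrq$qrrturtsuooquqs
  rot[16] = qrrq$qrrturtsuooquqsr
  rot[17] = rrq$qrrturtsuooquqsrq
  rot[18] = rq$qrrturtsuooquqsrqr
  rot[19] = q$qrrturtsuooquqsrqrr
  rot[20] = $qrrturtsuooquqsrqrrq
Sorted (with $ < everything):
  sorted[0] = $qrrturtsuooquqsrqrrq  (last char: 'q')
  sorted[1] = ooquqsrqrrq$qrrturtsu  (last char: 'u')
  sorted[2] = oquqsrqrrq$qrrturtsuo  (last char: 'o')
  sorted[3] = q$qrrturtsuooquqsrqrr  (last char: 'r')
  sorted[4] = qrrq$qrrturtsuooquqsr  (last char: 'r')
  sorted[5] = qrrturtsuooquqsrqrrq$  (last char: '$')
  sorted[6] = qsrqrrq$qrrturtsuooqu  (last char: 'u')
  sorted[7] = quqsrqrrq$qrrturtsuoo  (last char: 'o')
  sorted[8] = rq$qrrturtsuooquqsrqr  (last char: 'r')
  sorted[9] = rqrrq$qrrturtsuooquqs  (last char: 's')
  sorted[10] = rrq$qrrturtsuooquqsrq  (last char: 'q')
  sorted[11] = rrturtsuooquqsrqrrq$q  (last char: 'q')
  sorted[12] = rtsuooquqsrqrrq$qrrtu  (last char: 'u')
  sorted[13] = rturtsuooquqsrqrrq$qr  (last char: 'r')
  sorted[14] = srqrrq$qrrturtsuooquq  (last char: 'q')
  sorted[15] = suooquqsrqrrq$qrrturt  (last char: 't')
  sorted[16] = tsuooquqsrqrrq$qrrtur  (last char: 'r')
  sorted[17] = turtsuooquqsrqrrq$qrr  (last char: 'r')
  sorted[18] = uooquqsrqrrq$qrrturts  (last char: 's')
  sorted[19] = uqsrqrrq$qrrturtsuooq  (last char: 'q')
  sorted[20] = urtsuooquqsrqrrq$qrrt  (last char: 't')
Last column: quorr$uorsqqurqtrrsqt
Original string S is at sorted index 5

Answer: quorr$uorsqqurqtrrsqt
5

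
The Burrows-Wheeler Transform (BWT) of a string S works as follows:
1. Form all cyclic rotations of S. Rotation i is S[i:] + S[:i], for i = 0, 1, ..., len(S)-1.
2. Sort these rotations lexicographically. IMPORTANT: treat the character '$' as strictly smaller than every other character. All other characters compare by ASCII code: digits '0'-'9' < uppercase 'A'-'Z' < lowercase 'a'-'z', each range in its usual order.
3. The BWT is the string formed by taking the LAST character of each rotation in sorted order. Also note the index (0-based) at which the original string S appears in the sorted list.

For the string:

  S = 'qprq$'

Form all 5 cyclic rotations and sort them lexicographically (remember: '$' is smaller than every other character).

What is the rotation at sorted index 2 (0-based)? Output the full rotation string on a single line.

All 5 rotations (rotation i = S[i:]+S[:i]):
  rot[0] = qprq$
  rot[1] = prq$q
  rot[2] = rq$qp
  rot[3] = q$qpr
  rot[4] = $qprq
Sorted (with $ < everything):
  sorted[0] = $qprq
  sorted[1] = prq$q
  sorted[2] = q$qpr
  sorted[3] = qprq$
  sorted[4] = rq$qp
sorted[2] = q$qpr

Answer: q$qpr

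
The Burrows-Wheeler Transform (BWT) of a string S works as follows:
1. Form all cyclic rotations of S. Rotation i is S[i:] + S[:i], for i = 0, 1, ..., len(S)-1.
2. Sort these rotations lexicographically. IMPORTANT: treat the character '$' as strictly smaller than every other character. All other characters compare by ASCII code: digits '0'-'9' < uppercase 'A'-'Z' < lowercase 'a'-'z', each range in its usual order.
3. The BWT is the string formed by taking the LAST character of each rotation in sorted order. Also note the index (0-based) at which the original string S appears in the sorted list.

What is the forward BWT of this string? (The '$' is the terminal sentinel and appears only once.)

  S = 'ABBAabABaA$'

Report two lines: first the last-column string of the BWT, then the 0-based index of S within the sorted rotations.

All 11 rotations (rotation i = S[i:]+S[:i]):
  rot[0] = ABBAabABaA$
  rot[1] = BBAabABaA$A
  rot[2] = BAabABaA$AB
  rot[3] = AabABaA$ABB
  rot[4] = abABaA$ABBA
  rot[5] = bABaA$ABBAa
  rot[6] = ABaA$ABBAab
  rot[7] = BaA$ABBAabA
  rot[8] = aA$ABBAabAB
  rot[9] = A$ABBAabABa
  rot[10] = $ABBAabABaA
Sorted (with $ < everything):
  sorted[0] = $ABBAabABaA  (last char: 'A')
  sorted[1] = A$ABBAabABa  (last char: 'a')
  sorted[2] = ABBAabABaA$  (last char: '$')
  sorted[3] = ABaA$ABBAab  (last char: 'b')
  sorted[4] = AabABaA$ABB  (last char: 'B')
  sorted[5] = BAabABaA$AB  (last char: 'B')
  sorted[6] = BBAabABaA$A  (last char: 'A')
  sorted[7] = BaA$ABBAabA  (last char: 'A')
  sorted[8] = aA$ABBAabAB  (last char: 'B')
  sorted[9] = abABaA$ABBA  (last char: 'A')
  sorted[10] = bABaA$ABBAa  (last char: 'a')
Last column: Aa$bBBAABAa
Original string S is at sorted index 2

Answer: Aa$bBBAABAa
2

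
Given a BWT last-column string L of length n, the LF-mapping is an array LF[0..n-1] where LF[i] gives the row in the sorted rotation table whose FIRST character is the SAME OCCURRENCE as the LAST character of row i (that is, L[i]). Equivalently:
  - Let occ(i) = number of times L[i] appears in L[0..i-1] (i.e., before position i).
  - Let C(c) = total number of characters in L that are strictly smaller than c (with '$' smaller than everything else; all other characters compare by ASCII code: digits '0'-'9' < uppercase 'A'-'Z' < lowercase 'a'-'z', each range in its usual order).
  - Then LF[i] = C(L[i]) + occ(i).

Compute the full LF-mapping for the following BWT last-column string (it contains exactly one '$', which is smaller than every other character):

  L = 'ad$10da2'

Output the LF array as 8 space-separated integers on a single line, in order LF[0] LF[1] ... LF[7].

Char counts: '$':1, '0':1, '1':1, '2':1, 'a':2, 'd':2
C (first-col start): C('$')=0, C('0')=1, C('1')=2, C('2')=3, C('a')=4, C('d')=6
L[0]='a': occ=0, LF[0]=C('a')+0=4+0=4
L[1]='d': occ=0, LF[1]=C('d')+0=6+0=6
L[2]='$': occ=0, LF[2]=C('$')+0=0+0=0
L[3]='1': occ=0, LF[3]=C('1')+0=2+0=2
L[4]='0': occ=0, LF[4]=C('0')+0=1+0=1
L[5]='d': occ=1, LF[5]=C('d')+1=6+1=7
L[6]='a': occ=1, LF[6]=C('a')+1=4+1=5
L[7]='2': occ=0, LF[7]=C('2')+0=3+0=3

Answer: 4 6 0 2 1 7 5 3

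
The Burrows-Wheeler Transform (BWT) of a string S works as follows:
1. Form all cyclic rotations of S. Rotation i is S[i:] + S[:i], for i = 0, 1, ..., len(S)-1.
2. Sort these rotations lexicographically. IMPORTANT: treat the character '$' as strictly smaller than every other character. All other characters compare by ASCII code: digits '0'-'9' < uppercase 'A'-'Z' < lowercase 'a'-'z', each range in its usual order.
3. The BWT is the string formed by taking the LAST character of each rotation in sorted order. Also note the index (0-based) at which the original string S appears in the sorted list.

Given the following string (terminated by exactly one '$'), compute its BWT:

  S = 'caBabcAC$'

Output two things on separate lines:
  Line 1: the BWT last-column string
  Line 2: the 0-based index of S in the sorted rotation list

Answer: CcaAcBab$
8

Derivation:
All 9 rotations (rotation i = S[i:]+S[:i]):
  rot[0] = caBabcAC$
  rot[1] = aBabcAC$c
  rot[2] = BabcAC$ca
  rot[3] = abcAC$caB
  rot[4] = bcAC$caBa
  rot[5] = cAC$caBab
  rot[6] = AC$caBabc
  rot[7] = C$caBabcA
  rot[8] = $caBabcAC
Sorted (with $ < everything):
  sorted[0] = $caBabcAC  (last char: 'C')
  sorted[1] = AC$caBabc  (last char: 'c')
  sorted[2] = BabcAC$ca  (last char: 'a')
  sorted[3] = C$caBabcA  (last char: 'A')
  sorted[4] = aBabcAC$c  (last char: 'c')
  sorted[5] = abcAC$caB  (last char: 'B')
  sorted[6] = bcAC$caBa  (last char: 'a')
  sorted[7] = cAC$caBab  (last char: 'b')
  sorted[8] = caBabcAC$  (last char: '$')
Last column: CcaAcBab$
Original string S is at sorted index 8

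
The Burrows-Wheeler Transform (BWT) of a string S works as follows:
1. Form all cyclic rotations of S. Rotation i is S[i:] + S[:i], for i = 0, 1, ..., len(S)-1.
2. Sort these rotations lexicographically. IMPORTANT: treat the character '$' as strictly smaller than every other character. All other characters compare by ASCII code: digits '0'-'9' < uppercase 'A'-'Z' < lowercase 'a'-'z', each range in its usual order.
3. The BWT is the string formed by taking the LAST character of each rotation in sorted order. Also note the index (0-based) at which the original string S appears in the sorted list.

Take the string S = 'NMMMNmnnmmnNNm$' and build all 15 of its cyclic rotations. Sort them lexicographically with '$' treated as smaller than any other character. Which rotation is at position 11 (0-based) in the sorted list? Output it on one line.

All 15 rotations (rotation i = S[i:]+S[:i]):
  rot[0] = NMMMNmnnmmnNNm$
  rot[1] = MMMNmnnmmnNNm$N
  rot[2] = MMNmnnmmnNNm$NM
  rot[3] = MNmnnmmnNNm$NMM
  rot[4] = NmnnmmnNNm$NMMM
  rot[5] = mnnmmnNNm$NMMMN
  rot[6] = nnmmnNNm$NMMMNm
  rot[7] = nmmnNNm$NMMMNmn
  rot[8] = mmnNNm$NMMMNmnn
  rot[9] = mnNNm$NMMMNmnnm
  rot[10] = nNNm$NMMMNmnnmm
  rot[11] = NNm$NMMMNmnnmmn
  rot[12] = Nm$NMMMNmnnmmnN
  rot[13] = m$NMMMNmnnmmnNN
  rot[14] = $NMMMNmnnmmnNNm
Sorted (with $ < everything):
  sorted[0] = $NMMMNmnnmmnNNm
  sorted[1] = MMMNmnnmmnNNm$N
  sorted[2] = MMNmnnmmnNNm$NM
  sorted[3] = MNmnnmmnNNm$NMM
  sorted[4] = NMMMNmnnmmnNNm$
  sorted[5] = NNm$NMMMNmnnmmn
  sorted[6] = Nm$NMMMNmnnmmnN
  sorted[7] = NmnnmmnNNm$NMMM
  sorted[8] = m$NMMMNmnnmmnNN
  sorted[9] = mmnNNm$NMMMNmnn
  sorted[10] = mnNNm$NMMMNmnnm
  sorted[11] = mnnmmnNNm$NMMMN
  sorted[12] = nNNm$NMMMNmnnmm
  sorted[13] = nmmnNNm$NMMMNmn
  sorted[14] = nnmmnNNm$NMMMNm
sorted[11] = mnnmmnNNm$NMMMN

Answer: mnnmmnNNm$NMMMN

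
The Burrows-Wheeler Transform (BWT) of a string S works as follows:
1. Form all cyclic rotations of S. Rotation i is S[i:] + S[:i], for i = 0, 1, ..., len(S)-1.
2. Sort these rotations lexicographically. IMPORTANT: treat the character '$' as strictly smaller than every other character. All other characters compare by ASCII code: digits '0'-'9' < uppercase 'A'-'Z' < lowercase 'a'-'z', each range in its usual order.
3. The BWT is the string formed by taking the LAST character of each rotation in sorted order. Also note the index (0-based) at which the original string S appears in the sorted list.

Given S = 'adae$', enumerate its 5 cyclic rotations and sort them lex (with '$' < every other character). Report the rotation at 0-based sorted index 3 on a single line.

All 5 rotations (rotation i = S[i:]+S[:i]):
  rot[0] = adae$
  rot[1] = dae$a
  rot[2] = ae$ad
  rot[3] = e$ada
  rot[4] = $adae
Sorted (with $ < everything):
  sorted[0] = $adae
  sorted[1] = adae$
  sorted[2] = ae$ad
  sorted[3] = dae$a
  sorted[4] = e$ada
sorted[3] = dae$a

Answer: dae$a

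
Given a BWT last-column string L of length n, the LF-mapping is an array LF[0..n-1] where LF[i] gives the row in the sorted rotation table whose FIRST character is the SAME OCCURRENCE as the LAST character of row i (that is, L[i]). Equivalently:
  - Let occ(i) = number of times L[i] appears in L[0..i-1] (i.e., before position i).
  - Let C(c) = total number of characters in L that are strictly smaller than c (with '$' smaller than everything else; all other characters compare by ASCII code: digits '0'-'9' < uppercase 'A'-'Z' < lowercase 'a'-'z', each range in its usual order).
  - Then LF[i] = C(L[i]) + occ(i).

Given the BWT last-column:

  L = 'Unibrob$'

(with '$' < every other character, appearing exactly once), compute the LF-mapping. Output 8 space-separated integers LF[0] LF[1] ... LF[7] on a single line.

Answer: 1 5 4 2 7 6 3 0

Derivation:
Char counts: '$':1, 'U':1, 'b':2, 'i':1, 'n':1, 'o':1, 'r':1
C (first-col start): C('$')=0, C('U')=1, C('b')=2, C('i')=4, C('n')=5, C('o')=6, C('r')=7
L[0]='U': occ=0, LF[0]=C('U')+0=1+0=1
L[1]='n': occ=0, LF[1]=C('n')+0=5+0=5
L[2]='i': occ=0, LF[2]=C('i')+0=4+0=4
L[3]='b': occ=0, LF[3]=C('b')+0=2+0=2
L[4]='r': occ=0, LF[4]=C('r')+0=7+0=7
L[5]='o': occ=0, LF[5]=C('o')+0=6+0=6
L[6]='b': occ=1, LF[6]=C('b')+1=2+1=3
L[7]='$': occ=0, LF[7]=C('$')+0=0+0=0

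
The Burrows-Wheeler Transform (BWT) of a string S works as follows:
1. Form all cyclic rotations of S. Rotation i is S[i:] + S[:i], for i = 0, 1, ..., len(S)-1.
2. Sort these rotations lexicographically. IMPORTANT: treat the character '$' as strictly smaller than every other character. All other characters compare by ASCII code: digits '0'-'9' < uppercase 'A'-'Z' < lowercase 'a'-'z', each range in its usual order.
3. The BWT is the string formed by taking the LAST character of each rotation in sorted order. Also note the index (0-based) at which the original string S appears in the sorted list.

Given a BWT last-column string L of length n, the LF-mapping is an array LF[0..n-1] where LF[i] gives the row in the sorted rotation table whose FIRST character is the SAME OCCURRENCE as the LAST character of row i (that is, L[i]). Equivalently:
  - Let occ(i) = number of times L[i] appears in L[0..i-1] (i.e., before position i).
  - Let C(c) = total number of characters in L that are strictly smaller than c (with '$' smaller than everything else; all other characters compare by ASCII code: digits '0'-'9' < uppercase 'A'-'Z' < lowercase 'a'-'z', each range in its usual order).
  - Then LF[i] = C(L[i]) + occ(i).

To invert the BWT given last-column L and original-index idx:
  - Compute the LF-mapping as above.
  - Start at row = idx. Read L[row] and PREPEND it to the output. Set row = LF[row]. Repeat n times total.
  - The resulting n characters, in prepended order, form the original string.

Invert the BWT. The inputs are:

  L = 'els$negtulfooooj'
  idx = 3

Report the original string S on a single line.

Answer: footloosejungle$

Derivation:
LF mapping: 1 6 13 0 8 2 4 14 15 7 3 9 10 11 12 5
Walk LF starting at row 3, prepending L[row]:
  step 1: row=3, L[3]='$', prepend. Next row=LF[3]=0
  step 2: row=0, L[0]='e', prepend. Next row=LF[0]=1
  step 3: row=1, L[1]='l', prepend. Next row=LF[1]=6
  step 4: row=6, L[6]='g', prepend. Next row=LF[6]=4
  step 5: row=4, L[4]='n', prepend. Next row=LF[4]=8
  step 6: row=8, L[8]='u', prepend. Next row=LF[8]=15
  step 7: row=15, L[15]='j', prepend. Next row=LF[15]=5
  step 8: row=5, L[5]='e', prepend. Next row=LF[5]=2
  step 9: row=2, L[2]='s', prepend. Next row=LF[2]=13
  step 10: row=13, L[13]='o', prepend. Next row=LF[13]=11
  step 11: row=11, L[11]='o', prepend. Next row=LF[11]=9
  step 12: row=9, L[9]='l', prepend. Next row=LF[9]=7
  step 13: row=7, L[7]='t', prepend. Next row=LF[7]=14
  step 14: row=14, L[14]='o', prepend. Next row=LF[14]=12
  step 15: row=12, L[12]='o', prepend. Next row=LF[12]=10
  step 16: row=10, L[10]='f', prepend. Next row=LF[10]=3
Reversed output: footloosejungle$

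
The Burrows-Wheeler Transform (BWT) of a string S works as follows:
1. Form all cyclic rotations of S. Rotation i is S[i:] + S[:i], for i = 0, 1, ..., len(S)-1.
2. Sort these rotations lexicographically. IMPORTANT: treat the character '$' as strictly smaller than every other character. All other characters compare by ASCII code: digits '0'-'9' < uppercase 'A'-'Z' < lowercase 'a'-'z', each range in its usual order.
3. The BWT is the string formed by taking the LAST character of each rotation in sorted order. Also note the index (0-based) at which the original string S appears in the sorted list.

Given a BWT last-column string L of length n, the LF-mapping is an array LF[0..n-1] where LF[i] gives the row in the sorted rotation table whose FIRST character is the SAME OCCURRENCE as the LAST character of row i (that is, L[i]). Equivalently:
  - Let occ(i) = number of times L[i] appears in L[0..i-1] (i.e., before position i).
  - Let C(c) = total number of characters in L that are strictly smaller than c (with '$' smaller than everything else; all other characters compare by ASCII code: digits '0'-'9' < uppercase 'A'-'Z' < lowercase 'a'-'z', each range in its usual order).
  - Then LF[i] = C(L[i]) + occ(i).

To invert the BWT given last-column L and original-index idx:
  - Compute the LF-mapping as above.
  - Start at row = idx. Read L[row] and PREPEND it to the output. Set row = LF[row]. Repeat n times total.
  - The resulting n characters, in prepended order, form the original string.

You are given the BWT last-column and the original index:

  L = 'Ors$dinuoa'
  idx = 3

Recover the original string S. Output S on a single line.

LF mapping: 1 7 8 0 3 4 5 9 6 2
Walk LF starting at row 3, prepending L[row]:
  step 1: row=3, L[3]='$', prepend. Next row=LF[3]=0
  step 2: row=0, L[0]='O', prepend. Next row=LF[0]=1
  step 3: row=1, L[1]='r', prepend. Next row=LF[1]=7
  step 4: row=7, L[7]='u', prepend. Next row=LF[7]=9
  step 5: row=9, L[9]='a', prepend. Next row=LF[9]=2
  step 6: row=2, L[2]='s', prepend. Next row=LF[2]=8
  step 7: row=8, L[8]='o', prepend. Next row=LF[8]=6
  step 8: row=6, L[6]='n', prepend. Next row=LF[6]=5
  step 9: row=5, L[5]='i', prepend. Next row=LF[5]=4
  step 10: row=4, L[4]='d', prepend. Next row=LF[4]=3
Reversed output: dinosaurO$

Answer: dinosaurO$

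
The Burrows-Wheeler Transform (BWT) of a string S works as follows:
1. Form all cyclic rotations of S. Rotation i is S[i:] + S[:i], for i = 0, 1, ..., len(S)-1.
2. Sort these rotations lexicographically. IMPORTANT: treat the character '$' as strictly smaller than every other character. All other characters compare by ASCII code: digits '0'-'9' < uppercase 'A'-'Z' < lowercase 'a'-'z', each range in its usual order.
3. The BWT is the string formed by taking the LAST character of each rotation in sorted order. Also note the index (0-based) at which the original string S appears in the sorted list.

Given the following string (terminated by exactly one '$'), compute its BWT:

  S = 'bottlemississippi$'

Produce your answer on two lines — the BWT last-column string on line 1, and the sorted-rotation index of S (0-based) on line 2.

Answer: i$lpssmtebpissiito
1

Derivation:
All 18 rotations (rotation i = S[i:]+S[:i]):
  rot[0] = bottlemississippi$
  rot[1] = ottlemississippi$b
  rot[2] = ttlemississippi$bo
  rot[3] = tlemississippi$bot
  rot[4] = lemississippi$bott
  rot[5] = emississippi$bottl
  rot[6] = mississippi$bottle
  rot[7] = ississippi$bottlem
  rot[8] = ssissippi$bottlemi
  rot[9] = sissippi$bottlemis
  rot[10] = issippi$bottlemiss
  rot[11] = ssippi$bottlemissi
  rot[12] = sippi$bottlemissis
  rot[13] = ippi$bottlemississ
  rot[14] = ppi$bottlemississi
  rot[15] = pi$bottlemississip
  rot[16] = i$bottlemississipp
  rot[17] = $bottlemississippi
Sorted (with $ < everything):
  sorted[0] = $bottlemississippi  (last char: 'i')
  sorted[1] = bottlemississippi$  (last char: '$')
  sorted[2] = emississippi$bottl  (last char: 'l')
  sorted[3] = i$bottlemississipp  (last char: 'p')
  sorted[4] = ippi$bottlemississ  (last char: 's')
  sorted[5] = issippi$bottlemiss  (last char: 's')
  sorted[6] = ississippi$bottlem  (last char: 'm')
  sorted[7] = lemississippi$bott  (last char: 't')
  sorted[8] = mississippi$bottle  (last char: 'e')
  sorted[9] = ottlemississippi$b  (last char: 'b')
  sorted[10] = pi$bottlemississip  (last char: 'p')
  sorted[11] = ppi$bottlemississi  (last char: 'i')
  sorted[12] = sippi$bottlemissis  (last char: 's')
  sorted[13] = sissippi$bottlemis  (last char: 's')
  sorted[14] = ssippi$bottlemissi  (last char: 'i')
  sorted[15] = ssissippi$bottlemi  (last char: 'i')
  sorted[16] = tlemississippi$bot  (last char: 't')
  sorted[17] = ttlemississippi$bo  (last char: 'o')
Last column: i$lpssmtebpissiito
Original string S is at sorted index 1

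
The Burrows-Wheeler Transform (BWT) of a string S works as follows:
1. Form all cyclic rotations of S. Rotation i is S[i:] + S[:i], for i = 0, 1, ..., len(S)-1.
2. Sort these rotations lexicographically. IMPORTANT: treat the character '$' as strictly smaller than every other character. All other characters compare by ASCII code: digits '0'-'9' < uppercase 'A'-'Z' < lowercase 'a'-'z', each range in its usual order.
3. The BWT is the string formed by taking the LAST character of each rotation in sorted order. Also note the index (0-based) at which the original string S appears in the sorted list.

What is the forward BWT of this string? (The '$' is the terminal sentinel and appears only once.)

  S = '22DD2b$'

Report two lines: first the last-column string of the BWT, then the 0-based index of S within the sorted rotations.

Answer: b$2DD22
1

Derivation:
All 7 rotations (rotation i = S[i:]+S[:i]):
  rot[0] = 22DD2b$
  rot[1] = 2DD2b$2
  rot[2] = DD2b$22
  rot[3] = D2b$22D
  rot[4] = 2b$22DD
  rot[5] = b$22DD2
  rot[6] = $22DD2b
Sorted (with $ < everything):
  sorted[0] = $22DD2b  (last char: 'b')
  sorted[1] = 22DD2b$  (last char: '$')
  sorted[2] = 2DD2b$2  (last char: '2')
  sorted[3] = 2b$22DD  (last char: 'D')
  sorted[4] = D2b$22D  (last char: 'D')
  sorted[5] = DD2b$22  (last char: '2')
  sorted[6] = b$22DD2  (last char: '2')
Last column: b$2DD22
Original string S is at sorted index 1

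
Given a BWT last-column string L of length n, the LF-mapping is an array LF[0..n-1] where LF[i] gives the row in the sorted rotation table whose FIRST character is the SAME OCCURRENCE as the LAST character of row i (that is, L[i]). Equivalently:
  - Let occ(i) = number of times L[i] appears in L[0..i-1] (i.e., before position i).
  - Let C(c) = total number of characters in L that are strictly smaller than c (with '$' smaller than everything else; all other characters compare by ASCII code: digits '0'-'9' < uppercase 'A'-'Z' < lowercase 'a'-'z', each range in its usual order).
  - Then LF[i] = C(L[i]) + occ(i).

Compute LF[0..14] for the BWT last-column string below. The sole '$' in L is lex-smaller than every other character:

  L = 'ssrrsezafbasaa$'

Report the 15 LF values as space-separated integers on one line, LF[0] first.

Answer: 10 11 8 9 12 6 14 1 7 5 2 13 3 4 0

Derivation:
Char counts: '$':1, 'a':4, 'b':1, 'e':1, 'f':1, 'r':2, 's':4, 'z':1
C (first-col start): C('$')=0, C('a')=1, C('b')=5, C('e')=6, C('f')=7, C('r')=8, C('s')=10, C('z')=14
L[0]='s': occ=0, LF[0]=C('s')+0=10+0=10
L[1]='s': occ=1, LF[1]=C('s')+1=10+1=11
L[2]='r': occ=0, LF[2]=C('r')+0=8+0=8
L[3]='r': occ=1, LF[3]=C('r')+1=8+1=9
L[4]='s': occ=2, LF[4]=C('s')+2=10+2=12
L[5]='e': occ=0, LF[5]=C('e')+0=6+0=6
L[6]='z': occ=0, LF[6]=C('z')+0=14+0=14
L[7]='a': occ=0, LF[7]=C('a')+0=1+0=1
L[8]='f': occ=0, LF[8]=C('f')+0=7+0=7
L[9]='b': occ=0, LF[9]=C('b')+0=5+0=5
L[10]='a': occ=1, LF[10]=C('a')+1=1+1=2
L[11]='s': occ=3, LF[11]=C('s')+3=10+3=13
L[12]='a': occ=2, LF[12]=C('a')+2=1+2=3
L[13]='a': occ=3, LF[13]=C('a')+3=1+3=4
L[14]='$': occ=0, LF[14]=C('$')+0=0+0=0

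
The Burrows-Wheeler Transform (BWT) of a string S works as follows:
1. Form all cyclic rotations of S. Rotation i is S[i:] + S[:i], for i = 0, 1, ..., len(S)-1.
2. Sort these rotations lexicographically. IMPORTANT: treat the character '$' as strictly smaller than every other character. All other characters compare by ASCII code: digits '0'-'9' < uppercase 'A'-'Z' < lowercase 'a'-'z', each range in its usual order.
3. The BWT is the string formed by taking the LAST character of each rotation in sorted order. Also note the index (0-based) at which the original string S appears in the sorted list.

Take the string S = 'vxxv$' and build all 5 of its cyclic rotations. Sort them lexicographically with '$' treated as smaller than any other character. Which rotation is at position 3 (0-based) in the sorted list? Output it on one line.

All 5 rotations (rotation i = S[i:]+S[:i]):
  rot[0] = vxxv$
  rot[1] = xxv$v
  rot[2] = xv$vx
  rot[3] = v$vxx
  rot[4] = $vxxv
Sorted (with $ < everything):
  sorted[0] = $vxxv
  sorted[1] = v$vxx
  sorted[2] = vxxv$
  sorted[3] = xv$vx
  sorted[4] = xxv$v
sorted[3] = xv$vx

Answer: xv$vx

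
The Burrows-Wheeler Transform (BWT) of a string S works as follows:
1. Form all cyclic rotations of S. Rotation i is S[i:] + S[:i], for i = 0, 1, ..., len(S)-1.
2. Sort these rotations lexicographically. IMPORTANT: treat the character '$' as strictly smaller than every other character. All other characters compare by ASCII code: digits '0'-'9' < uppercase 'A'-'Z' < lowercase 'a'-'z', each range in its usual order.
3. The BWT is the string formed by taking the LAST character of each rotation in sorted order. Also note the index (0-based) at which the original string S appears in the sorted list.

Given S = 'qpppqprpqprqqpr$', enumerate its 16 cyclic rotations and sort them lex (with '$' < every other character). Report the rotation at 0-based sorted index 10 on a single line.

All 16 rotations (rotation i = S[i:]+S[:i]):
  rot[0] = qpppqprpqprqqpr$
  rot[1] = pppqprpqprqqpr$q
  rot[2] = ppqprpqprqqpr$qp
  rot[3] = pqprpqprqqpr$qpp
  rot[4] = qprpqprqqpr$qppp
  rot[5] = prpqprqqpr$qpppq
  rot[6] = rpqprqqpr$qpppqp
  rot[7] = pqprqqpr$qpppqpr
  rot[8] = qprqqpr$qpppqprp
  rot[9] = prqqpr$qpppqprpq
  rot[10] = rqqpr$qpppqprpqp
  rot[11] = qqpr$qpppqprpqpr
  rot[12] = qpr$qpppqprpqprq
  rot[13] = pr$qpppqprpqprqq
  rot[14] = r$qpppqprpqprqqp
  rot[15] = $qpppqprpqprqqpr
Sorted (with $ < everything):
  sorted[0] = $qpppqprpqprqqpr
  sorted[1] = pppqprpqprqqpr$q
  sorted[2] = ppqprpqprqqpr$qp
  sorted[3] = pqprpqprqqpr$qpp
  sorted[4] = pqprqqpr$qpppqpr
  sorted[5] = pr$qpppqprpqprqq
  sorted[6] = prpqprqqpr$qpppq
  sorted[7] = prqqpr$qpppqprpq
  sorted[8] = qpppqprpqprqqpr$
  sorted[9] = qpr$qpppqprpqprq
  sorted[10] = qprpqprqqpr$qppp
  sorted[11] = qprqqpr$qpppqprp
  sorted[12] = qqpr$qpppqprpqpr
  sorted[13] = r$qpppqprpqprqqp
  sorted[14] = rpqprqqpr$qpppqp
  sorted[15] = rqqpr$qpppqprpqp
sorted[10] = qprpqprqqpr$qppp

Answer: qprpqprqqpr$qppp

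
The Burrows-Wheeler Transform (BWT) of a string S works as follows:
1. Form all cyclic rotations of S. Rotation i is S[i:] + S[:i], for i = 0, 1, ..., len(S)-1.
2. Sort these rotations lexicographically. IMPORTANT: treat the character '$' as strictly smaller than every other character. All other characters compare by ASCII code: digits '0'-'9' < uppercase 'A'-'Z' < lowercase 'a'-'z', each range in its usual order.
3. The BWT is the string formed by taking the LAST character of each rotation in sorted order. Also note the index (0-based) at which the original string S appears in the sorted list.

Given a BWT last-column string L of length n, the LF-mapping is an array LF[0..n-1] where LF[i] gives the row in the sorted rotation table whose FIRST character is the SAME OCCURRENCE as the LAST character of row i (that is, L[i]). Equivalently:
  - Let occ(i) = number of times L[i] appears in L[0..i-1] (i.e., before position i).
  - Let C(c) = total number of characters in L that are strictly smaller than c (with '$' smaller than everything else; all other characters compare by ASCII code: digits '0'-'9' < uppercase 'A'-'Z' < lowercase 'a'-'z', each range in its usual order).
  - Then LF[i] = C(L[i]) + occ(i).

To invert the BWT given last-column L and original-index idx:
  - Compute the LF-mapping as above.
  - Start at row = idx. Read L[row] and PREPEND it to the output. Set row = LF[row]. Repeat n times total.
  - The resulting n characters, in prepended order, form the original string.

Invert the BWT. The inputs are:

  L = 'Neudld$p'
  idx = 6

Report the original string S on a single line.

Answer: puddleN$

Derivation:
LF mapping: 1 4 7 2 5 3 0 6
Walk LF starting at row 6, prepending L[row]:
  step 1: row=6, L[6]='$', prepend. Next row=LF[6]=0
  step 2: row=0, L[0]='N', prepend. Next row=LF[0]=1
  step 3: row=1, L[1]='e', prepend. Next row=LF[1]=4
  step 4: row=4, L[4]='l', prepend. Next row=LF[4]=5
  step 5: row=5, L[5]='d', prepend. Next row=LF[5]=3
  step 6: row=3, L[3]='d', prepend. Next row=LF[3]=2
  step 7: row=2, L[2]='u', prepend. Next row=LF[2]=7
  step 8: row=7, L[7]='p', prepend. Next row=LF[7]=6
Reversed output: puddleN$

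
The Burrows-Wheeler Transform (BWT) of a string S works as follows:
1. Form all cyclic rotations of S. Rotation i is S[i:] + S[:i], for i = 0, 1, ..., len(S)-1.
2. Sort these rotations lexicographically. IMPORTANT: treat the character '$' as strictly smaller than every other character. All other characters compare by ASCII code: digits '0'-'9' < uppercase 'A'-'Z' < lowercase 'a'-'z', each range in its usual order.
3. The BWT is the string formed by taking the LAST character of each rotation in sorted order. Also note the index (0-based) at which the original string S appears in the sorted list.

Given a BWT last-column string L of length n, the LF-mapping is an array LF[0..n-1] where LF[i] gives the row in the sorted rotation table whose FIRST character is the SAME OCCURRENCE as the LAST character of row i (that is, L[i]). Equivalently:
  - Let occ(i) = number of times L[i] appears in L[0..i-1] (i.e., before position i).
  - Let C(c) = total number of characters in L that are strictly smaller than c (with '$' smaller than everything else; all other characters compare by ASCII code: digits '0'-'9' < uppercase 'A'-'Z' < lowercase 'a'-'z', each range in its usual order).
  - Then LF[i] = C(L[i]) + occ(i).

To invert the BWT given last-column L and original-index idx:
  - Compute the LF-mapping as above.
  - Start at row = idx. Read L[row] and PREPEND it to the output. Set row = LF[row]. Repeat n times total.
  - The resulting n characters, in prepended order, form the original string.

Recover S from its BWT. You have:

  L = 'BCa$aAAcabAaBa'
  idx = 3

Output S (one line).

LF mapping: 4 6 7 0 8 1 2 13 9 12 3 10 5 11
Walk LF starting at row 3, prepending L[row]:
  step 1: row=3, L[3]='$', prepend. Next row=LF[3]=0
  step 2: row=0, L[0]='B', prepend. Next row=LF[0]=4
  step 3: row=4, L[4]='a', prepend. Next row=LF[4]=8
  step 4: row=8, L[8]='a', prepend. Next row=LF[8]=9
  step 5: row=9, L[9]='b', prepend. Next row=LF[9]=12
  step 6: row=12, L[12]='B', prepend. Next row=LF[12]=5
  step 7: row=5, L[5]='A', prepend. Next row=LF[5]=1
  step 8: row=1, L[1]='C', prepend. Next row=LF[1]=6
  step 9: row=6, L[6]='A', prepend. Next row=LF[6]=2
  step 10: row=2, L[2]='a', prepend. Next row=LF[2]=7
  step 11: row=7, L[7]='c', prepend. Next row=LF[7]=13
  step 12: row=13, L[13]='a', prepend. Next row=LF[13]=11
  step 13: row=11, L[11]='a', prepend. Next row=LF[11]=10
  step 14: row=10, L[10]='A', prepend. Next row=LF[10]=3
Reversed output: AaacaACABbaaB$

Answer: AaacaACABbaaB$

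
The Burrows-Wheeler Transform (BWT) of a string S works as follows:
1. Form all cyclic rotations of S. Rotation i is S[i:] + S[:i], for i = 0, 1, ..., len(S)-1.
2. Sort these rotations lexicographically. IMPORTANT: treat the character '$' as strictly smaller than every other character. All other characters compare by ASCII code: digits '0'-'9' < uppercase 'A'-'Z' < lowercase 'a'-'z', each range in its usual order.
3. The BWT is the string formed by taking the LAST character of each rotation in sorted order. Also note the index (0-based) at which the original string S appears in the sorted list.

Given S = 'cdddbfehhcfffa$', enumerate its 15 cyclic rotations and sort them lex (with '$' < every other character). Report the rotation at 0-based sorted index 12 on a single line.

All 15 rotations (rotation i = S[i:]+S[:i]):
  rot[0] = cdddbfehhcfffa$
  rot[1] = dddbfehhcfffa$c
  rot[2] = ddbfehhcfffa$cd
  rot[3] = dbfehhcfffa$cdd
  rot[4] = bfehhcfffa$cddd
  rot[5] = fehhcfffa$cdddb
  rot[6] = ehhcfffa$cdddbf
  rot[7] = hhcfffa$cdddbfe
  rot[8] = hcfffa$cdddbfeh
  rot[9] = cfffa$cdddbfehh
  rot[10] = fffa$cdddbfehhc
  rot[11] = ffa$cdddbfehhcf
  rot[12] = fa$cdddbfehhcff
  rot[13] = a$cdddbfehhcfff
  rot[14] = $cdddbfehhcfffa
Sorted (with $ < everything):
  sorted[0] = $cdddbfehhcfffa
  sorted[1] = a$cdddbfehhcfff
  sorted[2] = bfehhcfffa$cddd
  sorted[3] = cdddbfehhcfffa$
  sorted[4] = cfffa$cdddbfehh
  sorted[5] = dbfehhcfffa$cdd
  sorted[6] = ddbfehhcfffa$cd
  sorted[7] = dddbfehhcfffa$c
  sorted[8] = ehhcfffa$cdddbf
  sorted[9] = fa$cdddbfehhcff
  sorted[10] = fehhcfffa$cdddb
  sorted[11] = ffa$cdddbfehhcf
  sorted[12] = fffa$cdddbfehhc
  sorted[13] = hcfffa$cdddbfeh
  sorted[14] = hhcfffa$cdddbfe
sorted[12] = fffa$cdddbfehhc

Answer: fffa$cdddbfehhc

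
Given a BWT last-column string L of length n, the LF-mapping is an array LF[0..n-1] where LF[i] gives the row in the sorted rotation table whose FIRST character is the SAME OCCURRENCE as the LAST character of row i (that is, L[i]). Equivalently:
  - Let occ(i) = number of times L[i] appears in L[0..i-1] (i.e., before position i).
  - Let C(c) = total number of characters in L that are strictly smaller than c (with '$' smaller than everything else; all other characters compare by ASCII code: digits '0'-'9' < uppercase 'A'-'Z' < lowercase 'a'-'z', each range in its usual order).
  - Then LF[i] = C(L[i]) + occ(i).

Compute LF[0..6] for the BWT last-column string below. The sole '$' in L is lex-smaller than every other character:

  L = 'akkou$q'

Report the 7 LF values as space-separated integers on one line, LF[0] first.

Char counts: '$':1, 'a':1, 'k':2, 'o':1, 'q':1, 'u':1
C (first-col start): C('$')=0, C('a')=1, C('k')=2, C('o')=4, C('q')=5, C('u')=6
L[0]='a': occ=0, LF[0]=C('a')+0=1+0=1
L[1]='k': occ=0, LF[1]=C('k')+0=2+0=2
L[2]='k': occ=1, LF[2]=C('k')+1=2+1=3
L[3]='o': occ=0, LF[3]=C('o')+0=4+0=4
L[4]='u': occ=0, LF[4]=C('u')+0=6+0=6
L[5]='$': occ=0, LF[5]=C('$')+0=0+0=0
L[6]='q': occ=0, LF[6]=C('q')+0=5+0=5

Answer: 1 2 3 4 6 0 5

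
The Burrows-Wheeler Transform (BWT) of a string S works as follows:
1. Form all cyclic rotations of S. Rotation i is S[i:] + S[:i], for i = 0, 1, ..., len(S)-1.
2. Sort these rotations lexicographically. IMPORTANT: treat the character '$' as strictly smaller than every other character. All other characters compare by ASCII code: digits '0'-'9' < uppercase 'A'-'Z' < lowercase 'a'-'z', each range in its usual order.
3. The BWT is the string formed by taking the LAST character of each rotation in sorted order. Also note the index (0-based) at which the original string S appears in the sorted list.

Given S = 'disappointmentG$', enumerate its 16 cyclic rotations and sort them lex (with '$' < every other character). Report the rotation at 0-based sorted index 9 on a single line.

Answer: ntmentG$disappoi

Derivation:
All 16 rotations (rotation i = S[i:]+S[:i]):
  rot[0] = disappointmentG$
  rot[1] = isappointmentG$d
  rot[2] = sappointmentG$di
  rot[3] = appointmentG$dis
  rot[4] = ppointmentG$disa
  rot[5] = pointmentG$disap
  rot[6] = ointmentG$disapp
  rot[7] = intmentG$disappo
  rot[8] = ntmentG$disappoi
  rot[9] = tmentG$disappoin
  rot[10] = mentG$disappoint
  rot[11] = entG$disappointm
  rot[12] = ntG$disappointme
  rot[13] = tG$disappointmen
  rot[14] = G$disappointment
  rot[15] = $disappointmentG
Sorted (with $ < everything):
  sorted[0] = $disappointmentG
  sorted[1] = G$disappointment
  sorted[2] = appointmentG$dis
  sorted[3] = disappointmentG$
  sorted[4] = entG$disappointm
  sorted[5] = intmentG$disappo
  sorted[6] = isappointmentG$d
  sorted[7] = mentG$disappoint
  sorted[8] = ntG$disappointme
  sorted[9] = ntmentG$disappoi
  sorted[10] = ointmentG$disapp
  sorted[11] = pointmentG$disap
  sorted[12] = ppointmentG$disa
  sorted[13] = sappointmentG$di
  sorted[14] = tG$disappointmen
  sorted[15] = tmentG$disappoin
sorted[9] = ntmentG$disappoi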